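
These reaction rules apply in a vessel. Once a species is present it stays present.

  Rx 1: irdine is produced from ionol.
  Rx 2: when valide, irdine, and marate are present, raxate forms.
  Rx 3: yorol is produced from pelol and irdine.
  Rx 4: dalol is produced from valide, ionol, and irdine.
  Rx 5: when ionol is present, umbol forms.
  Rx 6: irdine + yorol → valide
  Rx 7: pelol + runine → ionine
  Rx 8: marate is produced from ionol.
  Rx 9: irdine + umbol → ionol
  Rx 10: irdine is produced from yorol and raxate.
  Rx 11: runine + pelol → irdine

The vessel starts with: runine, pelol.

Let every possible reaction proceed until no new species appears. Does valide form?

Yes

runine and pelol present → irdine forms (Rx 11).
pelol and irdine present → yorol forms (Rx 3).
irdine and yorol present → valide forms (Rx 6).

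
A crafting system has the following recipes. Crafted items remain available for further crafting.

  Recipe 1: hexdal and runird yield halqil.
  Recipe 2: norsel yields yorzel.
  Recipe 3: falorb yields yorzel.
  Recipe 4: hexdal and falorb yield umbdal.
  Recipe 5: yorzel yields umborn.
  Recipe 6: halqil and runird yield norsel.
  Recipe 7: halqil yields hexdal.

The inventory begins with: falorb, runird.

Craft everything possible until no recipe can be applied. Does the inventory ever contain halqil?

halqil would need hexdal and runird (Recipe 1), but hexdal is never obtained.

No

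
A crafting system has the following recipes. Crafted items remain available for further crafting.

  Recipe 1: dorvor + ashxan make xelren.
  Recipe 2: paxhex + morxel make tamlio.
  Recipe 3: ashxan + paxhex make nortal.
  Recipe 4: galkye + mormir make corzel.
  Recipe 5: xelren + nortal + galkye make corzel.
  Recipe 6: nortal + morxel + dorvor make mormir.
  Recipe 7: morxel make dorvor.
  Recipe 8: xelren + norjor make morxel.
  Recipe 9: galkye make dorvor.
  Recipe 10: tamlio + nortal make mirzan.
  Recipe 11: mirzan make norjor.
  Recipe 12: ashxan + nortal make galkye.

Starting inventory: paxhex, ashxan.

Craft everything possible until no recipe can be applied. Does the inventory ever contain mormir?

No

mormir would need nortal, morxel, and dorvor (Recipe 6), but morxel is never obtained.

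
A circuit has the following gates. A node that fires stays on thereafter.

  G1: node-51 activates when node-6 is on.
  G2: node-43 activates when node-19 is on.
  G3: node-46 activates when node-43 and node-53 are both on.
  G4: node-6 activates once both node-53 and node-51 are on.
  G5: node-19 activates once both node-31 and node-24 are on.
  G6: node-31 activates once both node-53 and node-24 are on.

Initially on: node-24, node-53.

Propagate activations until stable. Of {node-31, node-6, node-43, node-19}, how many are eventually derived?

G6: node-53 and node-24 on → node-31 on.
node-31 and node-24 are on, so node-19 activates (G5).
G2: node-19 on → node-43 on.
node-31: reached.
node-6 would need node-53 and node-51 (G4), but node-51 never turns on.
node-43: reached.
node-19: reached.
Reached: node-31, node-43, and node-19 — 3 of the 4.

3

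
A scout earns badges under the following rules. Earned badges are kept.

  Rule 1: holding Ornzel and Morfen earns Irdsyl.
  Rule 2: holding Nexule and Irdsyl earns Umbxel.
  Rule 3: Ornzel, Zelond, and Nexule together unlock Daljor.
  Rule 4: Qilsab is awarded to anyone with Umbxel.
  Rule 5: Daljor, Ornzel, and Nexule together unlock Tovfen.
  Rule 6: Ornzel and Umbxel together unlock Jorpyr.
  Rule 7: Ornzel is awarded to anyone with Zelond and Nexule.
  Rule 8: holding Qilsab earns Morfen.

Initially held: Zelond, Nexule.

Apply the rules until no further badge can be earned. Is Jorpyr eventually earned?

No

Jorpyr would need Ornzel and Umbxel (Rule 6), but Umbxel is never earned.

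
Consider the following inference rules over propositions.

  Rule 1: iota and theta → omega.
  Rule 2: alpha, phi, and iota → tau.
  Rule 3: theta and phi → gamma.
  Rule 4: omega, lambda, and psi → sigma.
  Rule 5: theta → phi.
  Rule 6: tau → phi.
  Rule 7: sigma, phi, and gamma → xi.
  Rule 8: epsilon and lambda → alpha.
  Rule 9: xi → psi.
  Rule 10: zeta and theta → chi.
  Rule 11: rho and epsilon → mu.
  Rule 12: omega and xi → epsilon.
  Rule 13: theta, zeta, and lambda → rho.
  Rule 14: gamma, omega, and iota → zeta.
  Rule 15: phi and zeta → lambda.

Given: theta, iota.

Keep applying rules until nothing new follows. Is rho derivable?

Yes

iota and theta hold, so omega follows (Rule 1).
From theta, Rule 5 gives phi.
theta and phi hold, so gamma follows (Rule 3).
gamma, omega, and iota hold, so zeta follows (Rule 14).
phi and zeta hold, so lambda follows (Rule 15).
From theta, zeta, and lambda, Rule 13 gives rho.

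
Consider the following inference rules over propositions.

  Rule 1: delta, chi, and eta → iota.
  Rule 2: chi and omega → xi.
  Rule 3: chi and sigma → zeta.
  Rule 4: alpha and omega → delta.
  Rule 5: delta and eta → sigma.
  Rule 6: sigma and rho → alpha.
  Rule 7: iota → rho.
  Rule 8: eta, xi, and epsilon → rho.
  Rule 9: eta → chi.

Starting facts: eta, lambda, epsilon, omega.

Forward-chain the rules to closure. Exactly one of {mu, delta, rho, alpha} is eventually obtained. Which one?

eta holds, so chi follows (Rule 9).
chi and omega hold, so xi follows (Rule 2).
eta, xi, and epsilon hold, so rho follows (Rule 8).
alpha would need sigma and rho (Rule 6), but sigma is never established. delta would need alpha and omega (Rule 4), but alpha is never established. No rule produces mu, and it is not given.

rho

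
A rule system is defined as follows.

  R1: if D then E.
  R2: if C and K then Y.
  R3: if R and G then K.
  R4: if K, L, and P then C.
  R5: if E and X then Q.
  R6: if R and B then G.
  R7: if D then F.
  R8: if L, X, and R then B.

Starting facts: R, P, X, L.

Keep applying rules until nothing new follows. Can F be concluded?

F would need D (R7), but D is never established.

No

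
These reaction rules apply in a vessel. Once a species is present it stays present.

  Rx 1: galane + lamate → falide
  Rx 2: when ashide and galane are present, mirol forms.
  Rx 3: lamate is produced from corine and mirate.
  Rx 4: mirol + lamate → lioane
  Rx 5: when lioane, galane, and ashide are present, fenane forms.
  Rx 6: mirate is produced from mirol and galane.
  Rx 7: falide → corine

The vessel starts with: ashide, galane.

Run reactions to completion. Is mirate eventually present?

ashide and galane present → mirol forms (Rx 2).
mirol and galane present → mirate forms (Rx 6).

Yes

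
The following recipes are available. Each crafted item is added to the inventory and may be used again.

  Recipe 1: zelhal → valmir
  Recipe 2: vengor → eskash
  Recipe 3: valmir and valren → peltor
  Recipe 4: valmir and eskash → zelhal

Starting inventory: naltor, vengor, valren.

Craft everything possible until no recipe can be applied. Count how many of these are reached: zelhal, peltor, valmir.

zelhal would need valmir and eskash (Recipe 4), but valmir is never obtained.
peltor would need valmir and valren (Recipe 3), but valmir is never obtained.
valmir would need zelhal (Recipe 1), but zelhal is never obtained.
None of the 3 are reached.

0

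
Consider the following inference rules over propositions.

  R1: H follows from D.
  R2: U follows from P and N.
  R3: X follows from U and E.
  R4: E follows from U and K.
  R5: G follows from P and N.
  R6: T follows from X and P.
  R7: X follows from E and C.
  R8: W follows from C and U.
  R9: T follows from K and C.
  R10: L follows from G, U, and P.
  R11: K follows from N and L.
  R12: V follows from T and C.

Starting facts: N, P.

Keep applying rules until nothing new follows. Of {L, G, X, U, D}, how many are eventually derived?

From P and N, R2 gives U.
P and N hold, so G follows (R5).
From G, U, and P, R10 gives L.
N and L hold, so K follows (R11).
From U and K, R4 gives E.
U and E hold, so X follows (R3).
L: reached.
G: reached.
X: reached.
U: reached.
No rule produces D, and it is not given.
Reached: L, G, X, and U — 4 of the 5.

4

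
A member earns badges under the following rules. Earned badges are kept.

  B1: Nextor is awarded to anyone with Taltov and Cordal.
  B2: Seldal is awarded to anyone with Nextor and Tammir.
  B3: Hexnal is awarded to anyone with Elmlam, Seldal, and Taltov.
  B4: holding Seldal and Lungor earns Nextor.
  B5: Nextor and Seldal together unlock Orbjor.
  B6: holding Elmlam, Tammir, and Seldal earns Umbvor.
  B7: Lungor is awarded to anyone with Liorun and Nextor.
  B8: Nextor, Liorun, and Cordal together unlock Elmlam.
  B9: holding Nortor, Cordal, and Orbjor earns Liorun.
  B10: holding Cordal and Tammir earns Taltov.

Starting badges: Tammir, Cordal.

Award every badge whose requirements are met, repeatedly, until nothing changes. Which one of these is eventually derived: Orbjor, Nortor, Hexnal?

With Cordal and Tammir, Taltov is earned (B10).
With Taltov and Cordal, Nextor is earned (B1).
With Nextor and Tammir, Seldal is earned (B2).
With Nextor and Seldal, Orbjor is earned (B5).
Hexnal would need Elmlam, Seldal, and Taltov (B3), but Elmlam is never earned. No rule produces Nortor, and it is not given.

Orbjor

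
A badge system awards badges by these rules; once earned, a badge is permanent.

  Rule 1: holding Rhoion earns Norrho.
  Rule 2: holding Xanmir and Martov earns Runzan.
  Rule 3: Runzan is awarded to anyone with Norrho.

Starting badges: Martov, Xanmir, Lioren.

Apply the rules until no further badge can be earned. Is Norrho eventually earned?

Norrho would need Rhoion (Rule 1), but Rhoion is never earned.

No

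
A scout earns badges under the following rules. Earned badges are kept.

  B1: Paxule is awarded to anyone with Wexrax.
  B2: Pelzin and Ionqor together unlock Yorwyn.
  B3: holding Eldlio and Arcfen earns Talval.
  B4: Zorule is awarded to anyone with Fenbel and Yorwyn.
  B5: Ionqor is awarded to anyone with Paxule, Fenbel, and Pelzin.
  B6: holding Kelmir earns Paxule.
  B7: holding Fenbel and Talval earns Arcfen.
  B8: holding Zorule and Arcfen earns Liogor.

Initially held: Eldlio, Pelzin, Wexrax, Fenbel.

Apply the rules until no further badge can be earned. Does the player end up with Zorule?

Yes

With Wexrax, Paxule is earned (B1).
With Paxule, Fenbel, and Pelzin, Ionqor is earned (B5).
With Pelzin and Ionqor, Yorwyn is earned (B2).
With Fenbel and Yorwyn, Zorule is earned (B4).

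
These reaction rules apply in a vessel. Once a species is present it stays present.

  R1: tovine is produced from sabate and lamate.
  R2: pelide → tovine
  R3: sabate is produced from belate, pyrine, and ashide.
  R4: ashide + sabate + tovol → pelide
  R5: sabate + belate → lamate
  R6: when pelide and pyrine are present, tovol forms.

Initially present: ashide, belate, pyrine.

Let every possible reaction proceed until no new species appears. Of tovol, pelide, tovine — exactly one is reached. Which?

belate, pyrine, and ashide present → sabate forms (R3).
sabate and belate present → lamate forms (R5).
sabate and lamate present → tovine forms (R1).
pelide would need ashide, sabate, and tovol (R4), but tovol never forms. tovol would need pelide and pyrine (R6), but pelide never forms.

tovine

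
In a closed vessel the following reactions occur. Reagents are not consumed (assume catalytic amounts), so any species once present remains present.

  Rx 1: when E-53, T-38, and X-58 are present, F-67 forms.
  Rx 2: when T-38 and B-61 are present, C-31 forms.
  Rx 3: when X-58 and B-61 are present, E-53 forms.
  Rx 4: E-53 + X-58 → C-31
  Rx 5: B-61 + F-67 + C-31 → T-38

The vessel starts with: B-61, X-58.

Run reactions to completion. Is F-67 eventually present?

F-67 would need E-53, T-38, and X-58 (Rx 1), but T-38 never forms.

No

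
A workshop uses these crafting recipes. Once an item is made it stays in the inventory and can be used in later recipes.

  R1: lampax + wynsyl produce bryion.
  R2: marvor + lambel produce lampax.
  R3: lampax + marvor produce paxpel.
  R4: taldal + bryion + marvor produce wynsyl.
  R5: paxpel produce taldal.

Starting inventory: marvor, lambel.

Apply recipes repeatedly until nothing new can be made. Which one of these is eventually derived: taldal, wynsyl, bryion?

taldal

marvor + lambel → lampax (R2).
lampax + marvor → paxpel (R3).
Using R5, paxpel makes taldal.
wynsyl would need taldal, bryion, and marvor (R4), but bryion is never obtained. bryion would need lampax and wynsyl (R1), but wynsyl is never obtained.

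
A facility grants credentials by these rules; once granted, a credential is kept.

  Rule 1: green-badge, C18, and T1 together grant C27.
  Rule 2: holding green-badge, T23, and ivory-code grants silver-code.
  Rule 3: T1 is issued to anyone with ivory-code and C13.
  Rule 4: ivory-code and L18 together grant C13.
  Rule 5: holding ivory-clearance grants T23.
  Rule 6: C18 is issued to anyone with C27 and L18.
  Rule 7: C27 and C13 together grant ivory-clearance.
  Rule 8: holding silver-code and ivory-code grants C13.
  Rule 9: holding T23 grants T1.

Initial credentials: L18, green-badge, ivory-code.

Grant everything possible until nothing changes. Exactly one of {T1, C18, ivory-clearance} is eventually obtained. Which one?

T1

Holding ivory-code and L18 grants C13 (Rule 4).
Holding ivory-code and C13 grants T1 (Rule 3).
ivory-clearance would need C27 and C13 (Rule 7), but C27 is never granted. C18 would need C27 and L18 (Rule 6), but C27 is never granted.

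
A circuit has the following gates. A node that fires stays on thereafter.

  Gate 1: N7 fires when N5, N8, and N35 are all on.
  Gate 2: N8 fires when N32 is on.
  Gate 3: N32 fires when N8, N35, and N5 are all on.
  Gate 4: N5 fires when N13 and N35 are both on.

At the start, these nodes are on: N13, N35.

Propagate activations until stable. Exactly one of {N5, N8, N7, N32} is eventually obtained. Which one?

Gate 4: N13 and N35 on → N5 on.
N8 would need N32 (Gate 2), but N32 never turns on. N32 would need N8, N35, and N5 (Gate 3), but N8 never turns on. N7 would need N5, N8, and N35 (Gate 1), but N8 never turns on.

N5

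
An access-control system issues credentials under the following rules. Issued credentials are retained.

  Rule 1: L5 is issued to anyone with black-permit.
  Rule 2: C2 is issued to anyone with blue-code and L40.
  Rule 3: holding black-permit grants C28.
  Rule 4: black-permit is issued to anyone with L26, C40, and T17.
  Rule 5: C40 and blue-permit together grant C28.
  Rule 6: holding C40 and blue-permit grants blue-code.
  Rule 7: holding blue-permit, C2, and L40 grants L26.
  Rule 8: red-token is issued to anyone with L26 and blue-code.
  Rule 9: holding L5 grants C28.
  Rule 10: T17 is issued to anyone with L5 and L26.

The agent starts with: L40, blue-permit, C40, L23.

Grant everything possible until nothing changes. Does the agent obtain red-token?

Yes

Holding C40 and blue-permit grants blue-code (Rule 6).
Holding blue-code and L40 grants C2 (Rule 2).
Holding blue-permit, C2, and L40 grants L26 (Rule 7).
Holding L26 and blue-code grants red-token (Rule 8).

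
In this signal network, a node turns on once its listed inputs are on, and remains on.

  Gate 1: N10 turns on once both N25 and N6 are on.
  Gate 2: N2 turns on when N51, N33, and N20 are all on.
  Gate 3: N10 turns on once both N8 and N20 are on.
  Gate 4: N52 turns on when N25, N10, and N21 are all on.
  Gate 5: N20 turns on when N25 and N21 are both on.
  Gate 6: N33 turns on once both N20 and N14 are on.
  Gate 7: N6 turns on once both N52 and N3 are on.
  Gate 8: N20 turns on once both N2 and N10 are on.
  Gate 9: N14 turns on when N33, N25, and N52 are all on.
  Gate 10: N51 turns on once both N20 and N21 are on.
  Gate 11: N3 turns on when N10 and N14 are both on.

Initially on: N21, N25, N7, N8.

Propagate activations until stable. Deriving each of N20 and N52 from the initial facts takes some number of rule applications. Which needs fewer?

N20: N25 and N21 are on, so N20 turns on (Gate 5). [1 rule application]
N52: N25 and N21 are on, so N20 turns on (Gate 5). Gate 3: N8 and N20 on → N10 on. N25, N10, and N21 are on, so N52 turns on (Gate 4). [3 rule applications]
N20 needs fewer.

N20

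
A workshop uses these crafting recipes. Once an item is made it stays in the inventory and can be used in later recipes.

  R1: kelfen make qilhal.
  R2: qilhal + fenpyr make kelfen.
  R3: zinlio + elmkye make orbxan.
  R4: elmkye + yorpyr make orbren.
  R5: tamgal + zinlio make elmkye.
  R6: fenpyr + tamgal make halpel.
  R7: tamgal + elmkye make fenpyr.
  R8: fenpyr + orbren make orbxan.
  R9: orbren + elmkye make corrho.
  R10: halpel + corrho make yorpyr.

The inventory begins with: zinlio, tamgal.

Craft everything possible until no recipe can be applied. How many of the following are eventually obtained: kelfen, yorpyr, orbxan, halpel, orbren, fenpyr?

3

Using R5, tamgal and zinlio make elmkye.
Using R3, zinlio and elmkye make orbxan.
Using R7, tamgal and elmkye make fenpyr.
fenpyr + tamgal → halpel (R6).
kelfen would need qilhal and fenpyr (R2), but qilhal is never obtained.
yorpyr would need halpel and corrho (R10), but corrho is never obtained.
orbxan: reached.
halpel: reached.
orbren would need elmkye and yorpyr (R4), but yorpyr is never obtained.
fenpyr: reached.
Reached: orbxan, halpel, and fenpyr — 3 of the 6.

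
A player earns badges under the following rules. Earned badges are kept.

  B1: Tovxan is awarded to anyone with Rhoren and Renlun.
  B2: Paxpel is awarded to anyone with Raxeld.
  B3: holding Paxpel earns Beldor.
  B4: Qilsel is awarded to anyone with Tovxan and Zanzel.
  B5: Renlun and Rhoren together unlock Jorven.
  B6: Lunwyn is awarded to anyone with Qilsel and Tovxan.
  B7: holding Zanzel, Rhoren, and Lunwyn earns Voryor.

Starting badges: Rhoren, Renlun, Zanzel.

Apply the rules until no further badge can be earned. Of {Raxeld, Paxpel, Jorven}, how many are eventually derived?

1

With Renlun and Rhoren, Jorven is earned (B5).
No rule produces Raxeld, and it is not given.
Paxpel would need Raxeld (B2), but Raxeld is never earned.
Jorven: reached.
Reached: Jorven — 1 of the 3.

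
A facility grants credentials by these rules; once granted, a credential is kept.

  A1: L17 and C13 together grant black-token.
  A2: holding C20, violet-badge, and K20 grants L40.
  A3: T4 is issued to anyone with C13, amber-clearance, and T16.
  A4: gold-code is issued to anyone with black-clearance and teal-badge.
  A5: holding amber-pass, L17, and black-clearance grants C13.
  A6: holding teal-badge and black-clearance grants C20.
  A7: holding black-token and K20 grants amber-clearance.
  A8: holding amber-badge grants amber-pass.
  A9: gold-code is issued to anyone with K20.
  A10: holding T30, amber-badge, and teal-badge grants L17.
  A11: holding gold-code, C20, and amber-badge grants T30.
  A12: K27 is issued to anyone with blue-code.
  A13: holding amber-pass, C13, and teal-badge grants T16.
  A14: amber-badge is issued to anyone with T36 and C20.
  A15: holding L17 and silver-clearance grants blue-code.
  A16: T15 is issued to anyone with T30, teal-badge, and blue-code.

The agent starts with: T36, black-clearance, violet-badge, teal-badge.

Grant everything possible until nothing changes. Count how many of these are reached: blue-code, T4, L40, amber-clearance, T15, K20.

0

blue-code would need L17 and silver-clearance (A15), but silver-clearance is never granted.
T4 would need C13, amber-clearance, and T16 (A3), but amber-clearance is never granted.
L40 would need C20, violet-badge, and K20 (A2), but K20 is never granted.
amber-clearance would need black-token and K20 (A7), but K20 is never granted.
T15 would need T30, teal-badge, and blue-code (A16), but blue-code is never granted.
No rule produces K20, and it is not given.
None of the 6 are reached.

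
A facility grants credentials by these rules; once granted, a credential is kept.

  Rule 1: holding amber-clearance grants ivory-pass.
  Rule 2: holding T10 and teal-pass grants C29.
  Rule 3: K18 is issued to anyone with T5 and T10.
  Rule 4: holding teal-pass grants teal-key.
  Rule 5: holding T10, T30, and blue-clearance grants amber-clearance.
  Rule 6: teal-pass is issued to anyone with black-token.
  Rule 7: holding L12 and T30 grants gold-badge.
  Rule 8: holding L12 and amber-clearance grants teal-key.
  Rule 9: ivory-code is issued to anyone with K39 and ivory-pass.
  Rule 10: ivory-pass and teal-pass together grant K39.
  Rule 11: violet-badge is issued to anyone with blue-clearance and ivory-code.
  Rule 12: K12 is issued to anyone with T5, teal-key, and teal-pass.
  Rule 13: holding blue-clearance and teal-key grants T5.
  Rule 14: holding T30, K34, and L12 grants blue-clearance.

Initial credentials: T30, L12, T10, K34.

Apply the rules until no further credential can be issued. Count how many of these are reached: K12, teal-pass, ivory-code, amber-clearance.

Holding T30, K34, and L12 grants blue-clearance (Rule 14).
Holding T10, T30, and blue-clearance grants amber-clearance (Rule 5).
K12 would need T5, teal-key, and teal-pass (Rule 12), but teal-pass is never granted.
teal-pass would need black-token (Rule 6), but black-token is never granted.
ivory-code would need K39 and ivory-pass (Rule 9), but K39 is never granted.
amber-clearance: reached.
Reached: amber-clearance — 1 of the 4.

1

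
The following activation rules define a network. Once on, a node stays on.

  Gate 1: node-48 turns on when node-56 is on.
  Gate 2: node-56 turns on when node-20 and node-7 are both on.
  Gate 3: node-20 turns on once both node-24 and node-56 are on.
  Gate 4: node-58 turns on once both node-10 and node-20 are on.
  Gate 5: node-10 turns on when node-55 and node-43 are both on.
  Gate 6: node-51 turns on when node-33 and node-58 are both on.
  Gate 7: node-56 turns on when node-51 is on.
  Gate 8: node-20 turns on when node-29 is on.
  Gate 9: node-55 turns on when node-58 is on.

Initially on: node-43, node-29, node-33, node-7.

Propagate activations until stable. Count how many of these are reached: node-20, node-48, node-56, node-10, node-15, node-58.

Gate 8: node-29 on → node-20 on.
node-20 and node-7 are on, so node-56 turns on (Gate 2).
Gate 1: node-56 on → node-48 on.
node-20: reached.
node-48: reached.
node-56: reached.
node-10 would need node-55 and node-43 (Gate 5), but node-55 never turns on.
No rule produces node-15, and it is not given.
node-58 would need node-10 and node-20 (Gate 4), but node-10 never turns on.
Reached: node-20, node-48, and node-56 — 3 of the 6.

3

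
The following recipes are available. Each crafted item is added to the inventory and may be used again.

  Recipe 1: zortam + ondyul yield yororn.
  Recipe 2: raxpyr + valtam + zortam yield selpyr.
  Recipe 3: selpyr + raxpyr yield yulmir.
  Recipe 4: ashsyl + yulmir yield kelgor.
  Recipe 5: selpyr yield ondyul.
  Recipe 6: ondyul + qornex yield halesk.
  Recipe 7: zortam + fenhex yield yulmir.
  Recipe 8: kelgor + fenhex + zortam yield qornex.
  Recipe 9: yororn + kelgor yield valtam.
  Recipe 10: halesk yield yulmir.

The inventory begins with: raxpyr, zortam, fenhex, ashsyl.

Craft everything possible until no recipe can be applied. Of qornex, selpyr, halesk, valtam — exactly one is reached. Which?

qornex

Using Recipe 7, zortam and fenhex make yulmir.
Using Recipe 4, ashsyl and yulmir make kelgor.
Using Recipe 8, kelgor, fenhex, and zortam make qornex.
valtam would need yororn and kelgor (Recipe 9), but yororn is never obtained. halesk would need ondyul and qornex (Recipe 6), but ondyul is never obtained. selpyr would need raxpyr, valtam, and zortam (Recipe 2), but valtam is never obtained.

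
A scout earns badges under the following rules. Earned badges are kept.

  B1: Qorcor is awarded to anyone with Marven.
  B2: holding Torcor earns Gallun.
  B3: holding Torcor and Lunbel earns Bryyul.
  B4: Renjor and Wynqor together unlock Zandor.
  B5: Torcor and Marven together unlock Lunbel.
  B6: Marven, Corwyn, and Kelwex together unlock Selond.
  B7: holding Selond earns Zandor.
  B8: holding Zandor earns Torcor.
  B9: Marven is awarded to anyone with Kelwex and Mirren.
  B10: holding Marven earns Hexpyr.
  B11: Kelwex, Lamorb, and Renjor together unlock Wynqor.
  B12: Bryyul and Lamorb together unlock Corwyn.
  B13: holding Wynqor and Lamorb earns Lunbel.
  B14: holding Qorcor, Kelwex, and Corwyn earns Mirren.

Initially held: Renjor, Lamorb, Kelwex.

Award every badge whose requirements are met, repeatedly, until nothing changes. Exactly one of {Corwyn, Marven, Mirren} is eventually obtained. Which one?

With Kelwex, Lamorb, and Renjor, Wynqor is earned (B11).
With Renjor and Wynqor, Zandor is earned (B4).
With Wynqor and Lamorb, Lunbel is earned (B13).
With Zandor, Torcor is earned (B8).
With Torcor and Lunbel, Bryyul is earned (B3).
With Bryyul and Lamorb, Corwyn is earned (B12).
Mirren would need Qorcor, Kelwex, and Corwyn (B14), but Qorcor is never earned. Marven would need Kelwex and Mirren (B9), but Mirren is never earned.

Corwyn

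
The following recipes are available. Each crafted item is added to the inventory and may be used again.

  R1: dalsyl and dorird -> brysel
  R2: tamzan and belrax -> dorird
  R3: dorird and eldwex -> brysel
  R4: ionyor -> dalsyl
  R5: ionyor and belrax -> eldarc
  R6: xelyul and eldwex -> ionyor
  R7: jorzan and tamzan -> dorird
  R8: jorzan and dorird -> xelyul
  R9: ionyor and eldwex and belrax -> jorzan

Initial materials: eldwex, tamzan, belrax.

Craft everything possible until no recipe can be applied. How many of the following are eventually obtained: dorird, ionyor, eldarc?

1

Using R2, tamzan and belrax make dorird.
dorird: reached.
ionyor would need xelyul and eldwex (R6), but xelyul is never obtained.
eldarc would need ionyor and belrax (R5), but ionyor is never obtained.
Reached: dorird — 1 of the 3.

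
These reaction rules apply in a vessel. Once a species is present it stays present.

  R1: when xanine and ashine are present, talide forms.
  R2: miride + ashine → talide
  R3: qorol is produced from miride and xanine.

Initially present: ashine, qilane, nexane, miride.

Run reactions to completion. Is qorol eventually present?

qorol would need miride and xanine (R3), but xanine never forms.

No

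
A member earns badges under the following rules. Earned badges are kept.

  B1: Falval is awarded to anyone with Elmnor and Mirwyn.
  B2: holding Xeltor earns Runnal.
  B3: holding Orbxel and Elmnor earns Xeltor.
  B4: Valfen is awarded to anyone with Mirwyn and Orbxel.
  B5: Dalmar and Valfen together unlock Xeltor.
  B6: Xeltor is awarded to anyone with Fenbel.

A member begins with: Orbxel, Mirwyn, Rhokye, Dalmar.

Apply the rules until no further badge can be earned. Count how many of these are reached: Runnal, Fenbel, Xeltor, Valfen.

With Mirwyn and Orbxel, Valfen is earned (B4).
With Dalmar and Valfen, Xeltor is earned (B5).
With Xeltor, Runnal is earned (B2).
Runnal: reached.
No rule produces Fenbel, and it is not given.
Xeltor: reached.
Valfen: reached.
Reached: Runnal, Xeltor, and Valfen — 3 of the 4.

3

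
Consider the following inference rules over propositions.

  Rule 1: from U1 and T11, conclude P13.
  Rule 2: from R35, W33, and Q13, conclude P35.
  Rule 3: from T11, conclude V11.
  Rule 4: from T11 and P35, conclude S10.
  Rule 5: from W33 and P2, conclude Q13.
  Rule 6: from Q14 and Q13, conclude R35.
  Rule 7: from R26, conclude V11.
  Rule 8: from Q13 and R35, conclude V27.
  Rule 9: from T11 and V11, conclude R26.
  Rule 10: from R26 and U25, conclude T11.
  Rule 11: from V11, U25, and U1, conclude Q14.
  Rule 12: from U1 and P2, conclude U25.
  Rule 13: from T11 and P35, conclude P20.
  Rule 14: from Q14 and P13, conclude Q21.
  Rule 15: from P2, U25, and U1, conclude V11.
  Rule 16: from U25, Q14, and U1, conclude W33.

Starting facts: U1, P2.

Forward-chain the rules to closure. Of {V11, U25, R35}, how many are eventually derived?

From U1 and P2, Rule 12 gives U25.
From P2, U25, and U1, Rule 15 gives V11.
From V11, U25, and U1, Rule 11 gives Q14.
From U25, Q14, and U1, Rule 16 gives W33.
From W33 and P2, Rule 5 gives Q13.
From Q14 and Q13, Rule 6 gives R35.
V11: reached.
U25: reached.
R35: reached.
All 3 are reached.

3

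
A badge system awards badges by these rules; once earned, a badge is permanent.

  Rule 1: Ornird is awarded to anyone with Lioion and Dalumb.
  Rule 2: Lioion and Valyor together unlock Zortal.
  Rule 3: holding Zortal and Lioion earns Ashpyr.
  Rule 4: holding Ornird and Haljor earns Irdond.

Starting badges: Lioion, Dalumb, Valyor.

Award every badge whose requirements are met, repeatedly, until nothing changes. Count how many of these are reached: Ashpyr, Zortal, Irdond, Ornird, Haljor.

With Lioion and Valyor, Zortal is earned (Rule 2).
With Lioion and Dalumb, Ornird is earned (Rule 1).
With Zortal and Lioion, Ashpyr is earned (Rule 3).
Ashpyr: reached.
Zortal: reached.
Irdond would need Ornird and Haljor (Rule 4), but Haljor is never earned.
Ornird: reached.
No rule produces Haljor, and it is not given.
Reached: Ashpyr, Zortal, and Ornird — 3 of the 5.

3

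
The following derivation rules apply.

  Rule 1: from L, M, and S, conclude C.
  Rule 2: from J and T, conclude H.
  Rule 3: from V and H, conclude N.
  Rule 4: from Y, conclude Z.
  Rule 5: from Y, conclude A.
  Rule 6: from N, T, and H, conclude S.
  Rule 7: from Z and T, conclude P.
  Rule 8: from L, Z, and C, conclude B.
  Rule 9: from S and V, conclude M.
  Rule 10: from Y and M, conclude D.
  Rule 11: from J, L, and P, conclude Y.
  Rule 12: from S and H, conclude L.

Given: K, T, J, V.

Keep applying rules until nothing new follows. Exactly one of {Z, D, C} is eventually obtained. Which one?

From J and T, Rule 2 gives H.
From V and H, Rule 3 gives N.
From N, T, and H, Rule 6 gives S.
From S and V, Rule 9 gives M.
From S and H, Rule 12 gives L.
L, M, and S hold, so C follows (Rule 1).
D would need Y and M (Rule 10), but Y is never established. Z would need Y (Rule 4), but Y is never established.

C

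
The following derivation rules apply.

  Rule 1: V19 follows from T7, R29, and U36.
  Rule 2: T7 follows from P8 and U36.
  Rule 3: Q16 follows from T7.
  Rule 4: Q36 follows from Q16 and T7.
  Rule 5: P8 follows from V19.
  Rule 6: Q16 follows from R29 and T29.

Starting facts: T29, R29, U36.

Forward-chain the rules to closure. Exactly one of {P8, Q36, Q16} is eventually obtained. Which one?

Q16

From R29 and T29, Rule 6 gives Q16.
Q36 would need Q16 and T7 (Rule 4), but T7 is never established. P8 would need V19 (Rule 5), but V19 is never established.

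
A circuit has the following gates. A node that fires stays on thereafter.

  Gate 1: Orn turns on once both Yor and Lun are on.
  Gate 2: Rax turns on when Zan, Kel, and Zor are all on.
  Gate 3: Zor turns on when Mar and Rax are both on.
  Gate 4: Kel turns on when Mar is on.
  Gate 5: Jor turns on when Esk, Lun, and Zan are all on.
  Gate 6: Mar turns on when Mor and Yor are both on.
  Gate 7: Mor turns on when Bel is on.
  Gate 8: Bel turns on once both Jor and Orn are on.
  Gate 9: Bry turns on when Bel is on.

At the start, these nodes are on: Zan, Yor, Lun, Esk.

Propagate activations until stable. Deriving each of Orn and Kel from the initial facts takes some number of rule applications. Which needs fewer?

Orn: Gate 1: Yor and Lun on → Orn on. [1 rule application]
Kel: Gate 5: Esk, Lun, and Zan on → Jor on. Yor and Lun are on, so Orn turns on (Gate 1). Gate 8: Jor and Orn on → Bel on. Bel is on, so Mor turns on (Gate 7). Gate 6: Mor and Yor on → Mar on. Mar is on, so Kel turns on (Gate 4). [6 rule applications]
Orn needs fewer.

Orn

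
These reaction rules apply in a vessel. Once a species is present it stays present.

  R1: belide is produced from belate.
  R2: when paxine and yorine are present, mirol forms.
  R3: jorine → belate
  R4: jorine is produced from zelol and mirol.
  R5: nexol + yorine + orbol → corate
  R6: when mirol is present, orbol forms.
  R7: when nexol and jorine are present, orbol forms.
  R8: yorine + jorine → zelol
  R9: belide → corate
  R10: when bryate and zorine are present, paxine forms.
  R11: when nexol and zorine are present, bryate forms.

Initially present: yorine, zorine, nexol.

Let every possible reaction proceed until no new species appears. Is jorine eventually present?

No

jorine would need zelol and mirol (R4), but zelol never forms.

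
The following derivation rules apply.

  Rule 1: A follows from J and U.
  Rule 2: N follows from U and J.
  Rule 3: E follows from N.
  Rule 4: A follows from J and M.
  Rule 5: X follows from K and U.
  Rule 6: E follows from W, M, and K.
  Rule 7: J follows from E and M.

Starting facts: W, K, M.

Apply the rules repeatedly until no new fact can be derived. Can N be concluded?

No

N would need U and J (Rule 2), but U is never established.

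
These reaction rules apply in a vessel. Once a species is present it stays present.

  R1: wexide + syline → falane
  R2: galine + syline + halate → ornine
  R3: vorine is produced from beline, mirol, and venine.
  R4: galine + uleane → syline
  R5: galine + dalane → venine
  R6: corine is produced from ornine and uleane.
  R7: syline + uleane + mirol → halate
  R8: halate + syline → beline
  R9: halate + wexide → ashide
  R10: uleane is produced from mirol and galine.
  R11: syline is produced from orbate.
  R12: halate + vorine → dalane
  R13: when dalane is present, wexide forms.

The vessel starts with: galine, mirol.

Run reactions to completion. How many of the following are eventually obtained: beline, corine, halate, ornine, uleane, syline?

6

mirol and galine present → uleane forms (R10).
galine and uleane present → syline forms (R4).
syline, uleane, and mirol present → halate forms (R7).
halate and syline present → beline forms (R8).
galine, syline, and halate present → ornine forms (R2).
ornine and uleane present → corine forms (R6).
beline: reached.
corine: reached.
halate: reached.
ornine: reached.
uleane: reached.
syline: reached.
All 6 are reached.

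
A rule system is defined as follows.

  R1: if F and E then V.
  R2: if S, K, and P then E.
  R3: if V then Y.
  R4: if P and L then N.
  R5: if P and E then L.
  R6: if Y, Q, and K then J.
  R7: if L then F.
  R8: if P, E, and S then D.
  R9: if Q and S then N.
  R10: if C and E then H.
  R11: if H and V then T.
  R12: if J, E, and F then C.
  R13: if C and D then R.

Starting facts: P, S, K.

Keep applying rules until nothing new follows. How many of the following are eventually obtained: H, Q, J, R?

H would need C and E (R10), but C is never established.
No rule produces Q, and it is not given.
J would need Y, Q, and K (R6), but Q is never established.
R would need C and D (R13), but C is never established.
None of the 4 are reached.

0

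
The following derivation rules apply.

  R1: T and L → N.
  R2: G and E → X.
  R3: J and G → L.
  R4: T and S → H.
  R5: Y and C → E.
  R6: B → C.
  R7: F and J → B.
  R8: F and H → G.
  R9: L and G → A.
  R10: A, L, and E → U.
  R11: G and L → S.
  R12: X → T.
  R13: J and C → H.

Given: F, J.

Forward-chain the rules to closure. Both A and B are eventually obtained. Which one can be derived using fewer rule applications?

B

B: From F and J, R7 gives B. [1 rule application]
A: F and J hold, so B follows (R7). B holds, so C follows (R6). J and C hold, so H follows (R13). F and H hold, so G follows (R8). From J and G, R3 gives L. L and G hold, so A follows (R9). [6 rule applications]
B needs fewer.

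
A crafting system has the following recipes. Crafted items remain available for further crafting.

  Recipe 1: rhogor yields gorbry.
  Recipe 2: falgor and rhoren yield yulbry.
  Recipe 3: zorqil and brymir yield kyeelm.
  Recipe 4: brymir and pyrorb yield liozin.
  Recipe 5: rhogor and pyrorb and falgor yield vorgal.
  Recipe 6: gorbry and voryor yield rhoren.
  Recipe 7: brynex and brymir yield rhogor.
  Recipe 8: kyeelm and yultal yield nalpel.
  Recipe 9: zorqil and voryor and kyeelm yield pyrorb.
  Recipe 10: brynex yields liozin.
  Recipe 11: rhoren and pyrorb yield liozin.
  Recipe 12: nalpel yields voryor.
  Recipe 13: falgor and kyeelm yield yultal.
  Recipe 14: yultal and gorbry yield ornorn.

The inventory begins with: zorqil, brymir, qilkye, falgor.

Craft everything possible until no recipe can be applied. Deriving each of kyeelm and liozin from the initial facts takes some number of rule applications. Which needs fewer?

kyeelm

kyeelm: zorqil and brymir → kyeelm (Recipe 3). [1 rule application]
liozin: Using Recipe 3, zorqil and brymir make kyeelm. Using Recipe 13, falgor and kyeelm make yultal. kyeelm and yultal → nalpel (Recipe 8). nalpel → voryor (Recipe 12). zorqil and voryor and kyeelm → pyrorb (Recipe 9). brymir and pyrorb → liozin (Recipe 4). [6 rule applications]
kyeelm needs fewer.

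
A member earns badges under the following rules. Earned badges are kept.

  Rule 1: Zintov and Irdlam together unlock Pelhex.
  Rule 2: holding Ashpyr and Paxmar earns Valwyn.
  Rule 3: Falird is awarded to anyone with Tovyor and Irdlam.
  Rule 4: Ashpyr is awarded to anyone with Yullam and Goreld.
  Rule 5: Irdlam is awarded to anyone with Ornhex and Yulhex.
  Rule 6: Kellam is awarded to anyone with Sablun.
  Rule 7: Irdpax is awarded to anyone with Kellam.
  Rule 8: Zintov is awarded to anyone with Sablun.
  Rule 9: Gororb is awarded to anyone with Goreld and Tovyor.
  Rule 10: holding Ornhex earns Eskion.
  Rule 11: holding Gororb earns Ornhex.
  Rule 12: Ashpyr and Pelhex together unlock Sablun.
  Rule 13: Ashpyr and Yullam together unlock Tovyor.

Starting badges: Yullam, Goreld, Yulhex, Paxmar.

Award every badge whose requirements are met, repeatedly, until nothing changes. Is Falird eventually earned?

With Yullam and Goreld, Ashpyr is earned (Rule 4).
With Ashpyr and Yullam, Tovyor is earned (Rule 13).
With Goreld and Tovyor, Gororb is earned (Rule 9).
With Gororb, Ornhex is earned (Rule 11).
With Ornhex and Yulhex, Irdlam is earned (Rule 5).
With Tovyor and Irdlam, Falird is earned (Rule 3).

Yes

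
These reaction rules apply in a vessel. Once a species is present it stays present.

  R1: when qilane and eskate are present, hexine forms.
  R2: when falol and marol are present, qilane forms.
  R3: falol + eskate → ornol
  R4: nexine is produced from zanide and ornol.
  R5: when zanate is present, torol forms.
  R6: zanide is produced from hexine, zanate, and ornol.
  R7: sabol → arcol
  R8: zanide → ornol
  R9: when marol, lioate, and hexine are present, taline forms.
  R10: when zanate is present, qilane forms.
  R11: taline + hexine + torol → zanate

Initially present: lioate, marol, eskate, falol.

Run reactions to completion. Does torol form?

torol would need zanate (R5), but zanate never forms.

No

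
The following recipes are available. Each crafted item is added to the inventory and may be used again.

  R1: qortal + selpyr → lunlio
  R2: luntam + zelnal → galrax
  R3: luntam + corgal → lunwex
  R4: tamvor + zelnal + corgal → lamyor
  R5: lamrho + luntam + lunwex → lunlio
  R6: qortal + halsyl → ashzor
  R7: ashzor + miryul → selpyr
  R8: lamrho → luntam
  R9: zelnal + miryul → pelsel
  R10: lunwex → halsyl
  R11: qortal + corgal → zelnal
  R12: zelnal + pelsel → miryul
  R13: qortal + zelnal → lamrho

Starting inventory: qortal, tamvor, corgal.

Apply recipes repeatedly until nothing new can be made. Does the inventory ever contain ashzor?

qortal + corgal → zelnal (R11).
Using R13, qortal and zelnal make lamrho.
Using R8, lamrho makes luntam.
luntam + corgal → lunwex (R3).
lunwex → halsyl (R10).
Using R6, qortal and halsyl make ashzor.

Yes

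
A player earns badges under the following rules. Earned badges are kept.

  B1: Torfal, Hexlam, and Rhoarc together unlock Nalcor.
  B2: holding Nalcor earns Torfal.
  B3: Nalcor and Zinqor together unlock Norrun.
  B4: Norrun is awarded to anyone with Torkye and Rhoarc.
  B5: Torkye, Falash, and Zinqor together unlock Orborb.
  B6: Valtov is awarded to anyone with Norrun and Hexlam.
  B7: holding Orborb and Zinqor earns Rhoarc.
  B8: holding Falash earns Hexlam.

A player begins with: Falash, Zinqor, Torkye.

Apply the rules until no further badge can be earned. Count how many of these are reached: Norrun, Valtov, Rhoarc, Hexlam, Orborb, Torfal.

5

With Torkye, Falash, and Zinqor, Orborb is earned (B5).
With Falash, Hexlam is earned (B8).
With Orborb and Zinqor, Rhoarc is earned (B7).
With Torkye and Rhoarc, Norrun is earned (B4).
With Norrun and Hexlam, Valtov is earned (B6).
Norrun: reached.
Valtov: reached.
Rhoarc: reached.
Hexlam: reached.
Orborb: reached.
Torfal would need Nalcor (B2), but Nalcor is never earned.
Reached: Norrun, Valtov, Rhoarc, Hexlam, and Orborb — 5 of the 6.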